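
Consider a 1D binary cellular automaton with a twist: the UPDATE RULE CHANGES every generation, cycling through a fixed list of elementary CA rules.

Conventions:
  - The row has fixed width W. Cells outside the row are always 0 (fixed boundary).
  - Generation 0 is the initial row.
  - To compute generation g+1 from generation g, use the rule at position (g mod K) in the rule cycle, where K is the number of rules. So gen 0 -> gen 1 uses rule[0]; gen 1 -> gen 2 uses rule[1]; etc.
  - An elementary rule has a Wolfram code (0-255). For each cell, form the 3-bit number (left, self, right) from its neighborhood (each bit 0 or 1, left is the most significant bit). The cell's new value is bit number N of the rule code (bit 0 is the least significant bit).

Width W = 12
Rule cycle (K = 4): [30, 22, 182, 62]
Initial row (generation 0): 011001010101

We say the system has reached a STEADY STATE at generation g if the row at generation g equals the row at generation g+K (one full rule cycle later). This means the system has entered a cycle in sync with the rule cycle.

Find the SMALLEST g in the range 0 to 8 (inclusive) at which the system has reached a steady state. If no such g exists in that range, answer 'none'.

Answer: none

Derivation:
Gen 0: 011001010101
Gen 1 (rule 30): 110111010101
Gen 2 (rule 22): 000000010101
Gen 3 (rule 182): 000000111111
Gen 4 (rule 62): 000001100000
Gen 5 (rule 30): 000011010000
Gen 6 (rule 22): 000100011000
Gen 7 (rule 182): 001110100100
Gen 8 (rule 62): 011001111110
Gen 9 (rule 30): 110111000001
Gen 10 (rule 22): 000000100011
Gen 11 (rule 182): 000001110100
Gen 12 (rule 62): 000011001110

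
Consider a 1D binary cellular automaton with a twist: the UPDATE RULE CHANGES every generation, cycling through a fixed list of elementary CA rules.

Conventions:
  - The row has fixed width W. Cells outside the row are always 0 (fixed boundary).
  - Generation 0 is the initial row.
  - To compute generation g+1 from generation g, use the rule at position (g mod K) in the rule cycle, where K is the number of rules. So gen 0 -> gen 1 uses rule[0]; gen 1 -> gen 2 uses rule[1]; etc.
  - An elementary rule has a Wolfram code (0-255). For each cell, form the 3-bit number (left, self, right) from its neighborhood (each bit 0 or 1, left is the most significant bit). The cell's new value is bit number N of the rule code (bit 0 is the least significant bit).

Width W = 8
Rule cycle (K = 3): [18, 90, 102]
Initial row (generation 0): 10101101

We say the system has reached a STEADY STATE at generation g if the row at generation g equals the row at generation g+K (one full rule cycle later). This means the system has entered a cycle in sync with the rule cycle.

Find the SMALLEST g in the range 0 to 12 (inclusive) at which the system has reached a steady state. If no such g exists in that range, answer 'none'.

Gen 0: 10101101
Gen 1 (rule 18): 00000000
Gen 2 (rule 90): 00000000
Gen 3 (rule 102): 00000000
Gen 4 (rule 18): 00000000
Gen 5 (rule 90): 00000000
Gen 6 (rule 102): 00000000
Gen 7 (rule 18): 00000000
Gen 8 (rule 90): 00000000
Gen 9 (rule 102): 00000000
Gen 10 (rule 18): 00000000
Gen 11 (rule 90): 00000000
Gen 12 (rule 102): 00000000
Gen 13 (rule 18): 00000000
Gen 14 (rule 90): 00000000
Gen 15 (rule 102): 00000000

Answer: 1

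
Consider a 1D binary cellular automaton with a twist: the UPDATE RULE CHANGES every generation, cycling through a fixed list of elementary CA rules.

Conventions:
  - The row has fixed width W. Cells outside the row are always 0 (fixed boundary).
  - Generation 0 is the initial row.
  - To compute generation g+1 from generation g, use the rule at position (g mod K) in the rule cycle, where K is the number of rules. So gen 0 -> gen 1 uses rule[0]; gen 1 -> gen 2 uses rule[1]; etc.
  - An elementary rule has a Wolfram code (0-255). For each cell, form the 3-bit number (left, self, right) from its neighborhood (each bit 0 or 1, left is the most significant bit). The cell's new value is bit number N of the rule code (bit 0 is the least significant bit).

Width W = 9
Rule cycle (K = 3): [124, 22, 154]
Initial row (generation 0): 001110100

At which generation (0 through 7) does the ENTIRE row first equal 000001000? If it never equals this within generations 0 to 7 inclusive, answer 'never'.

Gen 0: 001110100
Gen 1 (rule 124): 001011110
Gen 2 (rule 22): 011000001
Gen 3 (rule 154): 110100010
Gen 4 (rule 124): 111110011
Gen 5 (rule 22): 000001100
Gen 6 (rule 154): 000011010
Gen 7 (rule 124): 000011111

Answer: never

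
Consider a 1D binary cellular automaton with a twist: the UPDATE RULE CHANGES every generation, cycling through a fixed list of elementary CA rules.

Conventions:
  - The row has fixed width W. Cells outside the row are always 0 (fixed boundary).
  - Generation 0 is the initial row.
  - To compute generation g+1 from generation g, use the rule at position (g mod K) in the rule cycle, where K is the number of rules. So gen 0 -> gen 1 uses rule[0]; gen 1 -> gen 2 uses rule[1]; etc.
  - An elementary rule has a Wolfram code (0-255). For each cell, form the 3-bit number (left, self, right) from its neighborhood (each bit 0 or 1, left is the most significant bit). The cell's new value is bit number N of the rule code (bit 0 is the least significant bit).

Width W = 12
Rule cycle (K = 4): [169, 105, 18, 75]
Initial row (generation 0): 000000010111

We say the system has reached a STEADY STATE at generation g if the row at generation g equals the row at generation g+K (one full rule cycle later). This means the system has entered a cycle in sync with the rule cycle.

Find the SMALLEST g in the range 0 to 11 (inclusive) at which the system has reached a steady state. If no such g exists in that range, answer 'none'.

Answer: none

Derivation:
Gen 0: 000000010111
Gen 1 (rule 169): 111111001110
Gen 2 (rule 105): 100001001010
Gen 3 (rule 18): 010010110001
Gen 4 (rule 75): 100100110110
Gen 5 (rule 169): 000000101100
Gen 6 (rule 105): 111110011101
Gen 7 (rule 18): 000001100000
Gen 8 (rule 75): 111111101111
Gen 9 (rule 169): 111111011110
Gen 10 (rule 105): 100001110010
Gen 11 (rule 18): 010010001101
Gen 12 (rule 75): 100100111100
Gen 13 (rule 169): 000000111001
Gen 14 (rule 105): 111110101000
Gen 15 (rule 18): 000000000100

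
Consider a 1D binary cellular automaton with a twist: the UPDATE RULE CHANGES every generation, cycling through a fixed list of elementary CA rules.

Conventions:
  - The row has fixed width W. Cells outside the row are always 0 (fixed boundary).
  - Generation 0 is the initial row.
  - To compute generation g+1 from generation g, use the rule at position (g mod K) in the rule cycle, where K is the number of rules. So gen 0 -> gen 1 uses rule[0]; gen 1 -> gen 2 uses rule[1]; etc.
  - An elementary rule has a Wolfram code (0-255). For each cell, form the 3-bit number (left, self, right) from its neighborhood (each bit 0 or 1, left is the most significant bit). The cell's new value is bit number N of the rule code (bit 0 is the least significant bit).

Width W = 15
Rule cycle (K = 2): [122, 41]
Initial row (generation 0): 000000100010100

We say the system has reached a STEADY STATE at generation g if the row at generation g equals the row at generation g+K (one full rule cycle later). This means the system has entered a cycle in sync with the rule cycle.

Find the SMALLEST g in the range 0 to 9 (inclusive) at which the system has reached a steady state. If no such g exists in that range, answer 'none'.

Answer: 8

Derivation:
Gen 0: 000000100010100
Gen 1 (rule 122): 000001010101010
Gen 2 (rule 41): 111100101010100
Gen 3 (rule 122): 100111010101010
Gen 4 (rule 41): 000100101010100
Gen 5 (rule 122): 001011010101010
Gen 6 (rule 41): 100110101010100
Gen 7 (rule 122): 011111010101010
Gen 8 (rule 41): 010000101010100
Gen 9 (rule 122): 101001010101010
Gen 10 (rule 41): 010000101010100
Gen 11 (rule 122): 101001010101010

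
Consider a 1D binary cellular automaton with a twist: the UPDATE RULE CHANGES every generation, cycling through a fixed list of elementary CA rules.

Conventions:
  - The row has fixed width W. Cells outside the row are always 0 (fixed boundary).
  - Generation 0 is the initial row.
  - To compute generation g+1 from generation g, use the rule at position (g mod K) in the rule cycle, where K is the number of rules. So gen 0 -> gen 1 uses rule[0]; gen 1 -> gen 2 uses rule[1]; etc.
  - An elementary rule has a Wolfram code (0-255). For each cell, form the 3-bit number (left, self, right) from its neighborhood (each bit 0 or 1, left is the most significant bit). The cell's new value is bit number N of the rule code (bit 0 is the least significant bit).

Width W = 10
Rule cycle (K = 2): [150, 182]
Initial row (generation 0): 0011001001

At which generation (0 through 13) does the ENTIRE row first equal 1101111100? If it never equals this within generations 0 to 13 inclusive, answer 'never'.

Gen 0: 0011001001
Gen 1 (rule 150): 0100111111
Gen 2 (rule 182): 1111011110
Gen 3 (rule 150): 0110001101
Gen 4 (rule 182): 1001010011
Gen 5 (rule 150): 1111011100
Gen 6 (rule 182): 0110101010
Gen 7 (rule 150): 1000101011
Gen 8 (rule 182): 1101111100
Gen 9 (rule 150): 0000111010
Gen 10 (rule 182): 0001010111
Gen 11 (rule 150): 0011010010
Gen 12 (rule 182): 0100111111
Gen 13 (rule 150): 1111011110

Answer: 8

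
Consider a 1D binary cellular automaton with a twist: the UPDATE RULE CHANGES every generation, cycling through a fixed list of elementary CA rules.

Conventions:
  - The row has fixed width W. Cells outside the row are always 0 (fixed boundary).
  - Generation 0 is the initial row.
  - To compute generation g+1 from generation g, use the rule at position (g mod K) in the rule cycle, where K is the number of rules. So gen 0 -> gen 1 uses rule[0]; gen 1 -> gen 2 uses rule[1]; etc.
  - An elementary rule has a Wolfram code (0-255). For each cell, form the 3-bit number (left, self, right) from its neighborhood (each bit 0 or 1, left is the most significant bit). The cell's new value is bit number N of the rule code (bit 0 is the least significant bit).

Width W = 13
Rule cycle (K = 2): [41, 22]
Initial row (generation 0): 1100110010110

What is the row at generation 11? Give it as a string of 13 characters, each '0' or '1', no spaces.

Gen 0: 1100110010110
Gen 1 (rule 41): 1000100001100
Gen 2 (rule 22): 1101110010010
Gen 3 (rule 41): 1011000000000
Gen 4 (rule 22): 1000100000000
Gen 5 (rule 41): 0010001111111
Gen 6 (rule 22): 0111010000000
Gen 7 (rule 41): 0100100111111
Gen 8 (rule 22): 1111111000000
Gen 9 (rule 41): 1000000011111
Gen 10 (rule 22): 1100000100000
Gen 11 (rule 41): 1001110001111

Answer: 1001110001111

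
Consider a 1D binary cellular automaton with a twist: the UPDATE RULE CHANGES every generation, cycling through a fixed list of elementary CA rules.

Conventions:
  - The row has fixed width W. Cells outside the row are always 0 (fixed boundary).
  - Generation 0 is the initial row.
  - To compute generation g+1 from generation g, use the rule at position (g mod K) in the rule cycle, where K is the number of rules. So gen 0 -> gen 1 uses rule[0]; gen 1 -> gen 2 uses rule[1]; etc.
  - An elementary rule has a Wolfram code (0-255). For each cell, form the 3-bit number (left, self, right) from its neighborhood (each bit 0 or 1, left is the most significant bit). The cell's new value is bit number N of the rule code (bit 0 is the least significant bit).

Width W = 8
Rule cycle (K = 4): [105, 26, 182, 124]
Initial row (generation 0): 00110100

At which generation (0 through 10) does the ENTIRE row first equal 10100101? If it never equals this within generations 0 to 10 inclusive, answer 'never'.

Answer: never

Derivation:
Gen 0: 00110100
Gen 1 (rule 105): 10111001
Gen 2 (rule 26): 00100110
Gen 3 (rule 182): 01111001
Gen 4 (rule 124): 01001101
Gen 5 (rule 105): 00001110
Gen 6 (rule 26): 00011001
Gen 7 (rule 182): 00100111
Gen 8 (rule 124): 00110101
Gen 9 (rule 105): 10111010
Gen 10 (rule 26): 00100001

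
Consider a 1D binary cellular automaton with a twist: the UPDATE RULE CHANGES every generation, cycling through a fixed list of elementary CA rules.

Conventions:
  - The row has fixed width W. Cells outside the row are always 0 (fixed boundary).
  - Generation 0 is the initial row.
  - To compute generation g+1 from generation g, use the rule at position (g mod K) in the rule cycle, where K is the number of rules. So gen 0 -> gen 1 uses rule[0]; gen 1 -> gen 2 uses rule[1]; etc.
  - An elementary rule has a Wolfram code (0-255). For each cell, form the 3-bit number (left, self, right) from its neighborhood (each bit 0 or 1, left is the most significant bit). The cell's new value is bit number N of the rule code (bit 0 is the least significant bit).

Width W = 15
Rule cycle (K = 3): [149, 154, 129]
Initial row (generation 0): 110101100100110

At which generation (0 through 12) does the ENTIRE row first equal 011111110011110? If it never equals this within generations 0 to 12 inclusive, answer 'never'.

Gen 0: 110101100100110
Gen 1 (rule 149): 000100010110001
Gen 2 (rule 154): 001010100101010
Gen 3 (rule 129): 100000000000000
Gen 4 (rule 149): 111111111111111
Gen 5 (rule 154): 111111111111110
Gen 6 (rule 129): 011111111111100
Gen 7 (rule 149): 001111111111011
Gen 8 (rule 154): 011111111110010
Gen 9 (rule 129): 001111111100000
Gen 10 (rule 149): 100111111011111
Gen 11 (rule 154): 011111110011110
Gen 12 (rule 129): 001111100001100

Answer: 11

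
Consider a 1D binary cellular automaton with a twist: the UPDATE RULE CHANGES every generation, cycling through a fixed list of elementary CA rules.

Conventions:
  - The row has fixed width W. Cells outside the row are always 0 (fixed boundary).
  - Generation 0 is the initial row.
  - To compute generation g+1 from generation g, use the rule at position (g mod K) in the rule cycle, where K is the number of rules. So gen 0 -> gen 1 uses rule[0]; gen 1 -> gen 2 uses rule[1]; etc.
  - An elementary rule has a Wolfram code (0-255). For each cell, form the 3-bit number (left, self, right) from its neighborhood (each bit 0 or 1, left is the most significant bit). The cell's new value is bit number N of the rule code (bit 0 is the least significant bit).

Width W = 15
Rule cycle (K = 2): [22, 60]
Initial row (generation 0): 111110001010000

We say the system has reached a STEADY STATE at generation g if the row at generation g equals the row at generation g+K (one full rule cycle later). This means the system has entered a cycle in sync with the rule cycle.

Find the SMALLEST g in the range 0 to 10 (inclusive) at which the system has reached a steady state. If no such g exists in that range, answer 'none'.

Answer: none

Derivation:
Gen 0: 111110001010000
Gen 1 (rule 22): 000001011011000
Gen 2 (rule 60): 000001110110100
Gen 3 (rule 22): 000010000000110
Gen 4 (rule 60): 000011000000101
Gen 5 (rule 22): 000100100001101
Gen 6 (rule 60): 000110110001011
Gen 7 (rule 22): 001000001011000
Gen 8 (rule 60): 001100001110100
Gen 9 (rule 22): 010010010000110
Gen 10 (rule 60): 011011011000101
Gen 11 (rule 22): 100000000101101
Gen 12 (rule 60): 110000000111011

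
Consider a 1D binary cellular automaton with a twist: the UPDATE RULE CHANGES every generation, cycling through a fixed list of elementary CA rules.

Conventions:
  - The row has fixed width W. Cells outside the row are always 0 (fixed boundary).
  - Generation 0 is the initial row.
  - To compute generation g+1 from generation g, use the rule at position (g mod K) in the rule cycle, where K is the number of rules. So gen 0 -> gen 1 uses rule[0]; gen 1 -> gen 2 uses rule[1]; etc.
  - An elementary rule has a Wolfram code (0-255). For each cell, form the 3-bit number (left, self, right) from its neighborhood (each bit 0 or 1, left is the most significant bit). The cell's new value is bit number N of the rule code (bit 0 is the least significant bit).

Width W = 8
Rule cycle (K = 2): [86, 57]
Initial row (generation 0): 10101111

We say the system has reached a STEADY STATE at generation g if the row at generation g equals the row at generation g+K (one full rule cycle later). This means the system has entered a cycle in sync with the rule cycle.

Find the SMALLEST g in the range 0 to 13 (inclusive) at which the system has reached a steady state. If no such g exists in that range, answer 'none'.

Answer: 11

Derivation:
Gen 0: 10101111
Gen 1 (rule 86): 10100001
Gen 2 (rule 57): 01011100
Gen 3 (rule 86): 11000110
Gen 4 (rule 57): 10110101
Gen 5 (rule 86): 10010101
Gen 6 (rule 57): 01001010
Gen 7 (rule 86): 11111011
Gen 8 (rule 57): 10000110
Gen 9 (rule 86): 11001011
Gen 10 (rule 57): 10100110
Gen 11 (rule 86): 10111011
Gen 12 (rule 57): 01100110
Gen 13 (rule 86): 10111011
Gen 14 (rule 57): 01100110
Gen 15 (rule 86): 10111011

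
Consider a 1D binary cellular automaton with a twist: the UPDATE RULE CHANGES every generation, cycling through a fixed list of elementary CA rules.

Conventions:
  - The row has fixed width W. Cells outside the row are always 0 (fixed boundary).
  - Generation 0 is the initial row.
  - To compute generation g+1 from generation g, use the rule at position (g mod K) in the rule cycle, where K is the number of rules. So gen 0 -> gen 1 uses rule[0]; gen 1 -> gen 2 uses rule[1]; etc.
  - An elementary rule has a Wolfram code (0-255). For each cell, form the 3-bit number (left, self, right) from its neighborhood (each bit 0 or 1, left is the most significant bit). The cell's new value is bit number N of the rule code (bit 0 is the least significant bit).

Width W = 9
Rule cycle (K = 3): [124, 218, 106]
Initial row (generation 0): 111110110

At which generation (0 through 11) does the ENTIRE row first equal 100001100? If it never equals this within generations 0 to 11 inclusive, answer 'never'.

Gen 0: 111110110
Gen 1 (rule 124): 100011111
Gen 2 (rule 218): 010111111
Gen 3 (rule 106): 101100001
Gen 4 (rule 124): 111110001
Gen 5 (rule 218): 111111010
Gen 6 (rule 106): 100001100
Gen 7 (rule 124): 110001110
Gen 8 (rule 218): 111011111
Gen 9 (rule 106): 101110001
Gen 10 (rule 124): 111011001
Gen 11 (rule 218): 111011110

Answer: 6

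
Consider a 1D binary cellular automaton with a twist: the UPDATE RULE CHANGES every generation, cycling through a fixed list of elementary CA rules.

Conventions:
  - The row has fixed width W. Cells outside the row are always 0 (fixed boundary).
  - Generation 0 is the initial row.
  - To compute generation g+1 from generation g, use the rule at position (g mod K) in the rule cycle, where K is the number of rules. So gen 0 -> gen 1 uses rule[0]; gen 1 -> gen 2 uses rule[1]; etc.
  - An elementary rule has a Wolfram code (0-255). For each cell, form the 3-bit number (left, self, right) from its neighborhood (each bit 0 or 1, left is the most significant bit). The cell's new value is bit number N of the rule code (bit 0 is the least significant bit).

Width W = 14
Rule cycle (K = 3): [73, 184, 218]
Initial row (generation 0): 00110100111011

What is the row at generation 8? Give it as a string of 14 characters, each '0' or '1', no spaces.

Answer: 00010011101000

Derivation:
Gen 0: 00110100111011
Gen 1 (rule 73): 10110000101011
Gen 2 (rule 184): 01101000010110
Gen 3 (rule 218): 11100100100111
Gen 4 (rule 73): 10100000000101
Gen 5 (rule 184): 01010000000010
Gen 6 (rule 218): 10001000000101
Gen 7 (rule 73): 00100011110000
Gen 8 (rule 184): 00010011101000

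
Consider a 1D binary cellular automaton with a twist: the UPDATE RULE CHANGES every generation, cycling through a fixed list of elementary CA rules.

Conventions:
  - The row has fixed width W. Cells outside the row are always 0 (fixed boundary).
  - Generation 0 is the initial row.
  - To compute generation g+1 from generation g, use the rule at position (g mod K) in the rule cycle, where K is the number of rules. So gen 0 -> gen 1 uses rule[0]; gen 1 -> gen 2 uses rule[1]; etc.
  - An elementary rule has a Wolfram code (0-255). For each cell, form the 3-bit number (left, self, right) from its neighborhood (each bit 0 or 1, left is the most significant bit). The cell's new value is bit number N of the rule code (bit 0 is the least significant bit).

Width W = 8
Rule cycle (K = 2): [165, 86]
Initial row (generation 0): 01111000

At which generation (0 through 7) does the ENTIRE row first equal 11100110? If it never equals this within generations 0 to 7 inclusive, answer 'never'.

Answer: 7

Derivation:
Gen 0: 01111000
Gen 1 (rule 165): 00110011
Gen 2 (rule 86): 01011101
Gen 3 (rule 165): 01101011
Gen 4 (rule 86): 10101001
Gen 5 (rule 165): 11111001
Gen 6 (rule 86): 00001111
Gen 7 (rule 165): 11100110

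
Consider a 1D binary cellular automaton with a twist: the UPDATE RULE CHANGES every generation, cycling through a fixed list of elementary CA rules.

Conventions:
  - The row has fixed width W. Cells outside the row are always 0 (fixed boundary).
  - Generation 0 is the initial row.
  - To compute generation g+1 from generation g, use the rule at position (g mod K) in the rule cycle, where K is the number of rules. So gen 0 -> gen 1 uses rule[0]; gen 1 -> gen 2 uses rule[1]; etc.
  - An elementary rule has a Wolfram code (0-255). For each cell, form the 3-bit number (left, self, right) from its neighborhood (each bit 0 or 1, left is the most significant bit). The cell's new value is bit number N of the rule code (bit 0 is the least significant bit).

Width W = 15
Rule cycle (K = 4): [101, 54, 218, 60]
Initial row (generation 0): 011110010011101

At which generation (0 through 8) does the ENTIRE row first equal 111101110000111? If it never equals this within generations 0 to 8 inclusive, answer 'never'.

Answer: never

Derivation:
Gen 0: 011110010011101
Gen 1 (rule 101): 000010010000111
Gen 2 (rule 54): 000111111001000
Gen 3 (rule 218): 001111111110100
Gen 4 (rule 60): 001000000001110
Gen 5 (rule 101): 101011111100010
Gen 6 (rule 54): 111100000010111
Gen 7 (rule 218): 111110000100111
Gen 8 (rule 60): 100001000110100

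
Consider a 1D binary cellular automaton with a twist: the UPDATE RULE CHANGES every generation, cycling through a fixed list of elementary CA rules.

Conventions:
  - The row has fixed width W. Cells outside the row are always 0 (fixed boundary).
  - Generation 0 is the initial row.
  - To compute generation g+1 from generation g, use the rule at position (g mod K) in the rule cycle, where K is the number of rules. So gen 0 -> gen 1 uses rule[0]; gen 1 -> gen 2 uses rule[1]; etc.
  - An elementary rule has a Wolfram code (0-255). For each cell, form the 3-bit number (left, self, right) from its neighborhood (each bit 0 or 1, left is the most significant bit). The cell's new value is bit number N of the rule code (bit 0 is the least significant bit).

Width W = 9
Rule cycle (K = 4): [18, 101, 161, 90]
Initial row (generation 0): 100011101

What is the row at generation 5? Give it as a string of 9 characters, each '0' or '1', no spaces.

Gen 0: 100011101
Gen 1 (rule 18): 010100000
Gen 2 (rule 101): 011101111
Gen 3 (rule 161): 001010110
Gen 4 (rule 90): 010000111
Gen 5 (rule 18): 101001000

Answer: 101001000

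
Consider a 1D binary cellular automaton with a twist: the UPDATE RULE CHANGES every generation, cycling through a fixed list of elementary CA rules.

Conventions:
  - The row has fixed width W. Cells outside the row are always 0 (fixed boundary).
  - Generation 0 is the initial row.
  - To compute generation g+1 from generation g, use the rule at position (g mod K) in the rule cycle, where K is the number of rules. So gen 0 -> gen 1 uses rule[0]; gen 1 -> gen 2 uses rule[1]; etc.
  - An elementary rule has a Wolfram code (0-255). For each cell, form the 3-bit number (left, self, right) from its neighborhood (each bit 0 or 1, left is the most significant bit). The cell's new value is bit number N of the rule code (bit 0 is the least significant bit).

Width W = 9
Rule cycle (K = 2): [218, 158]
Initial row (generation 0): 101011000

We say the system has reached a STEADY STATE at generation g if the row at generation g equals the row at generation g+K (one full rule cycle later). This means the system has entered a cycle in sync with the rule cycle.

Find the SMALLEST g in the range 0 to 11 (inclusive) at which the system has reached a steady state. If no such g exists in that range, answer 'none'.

Answer: 7

Derivation:
Gen 0: 101011000
Gen 1 (rule 218): 000011100
Gen 2 (rule 158): 000111010
Gen 3 (rule 218): 001111001
Gen 4 (rule 158): 011110111
Gen 5 (rule 218): 111110111
Gen 6 (rule 158): 111100110
Gen 7 (rule 218): 111111111
Gen 8 (rule 158): 111111110
Gen 9 (rule 218): 111111111
Gen 10 (rule 158): 111111110
Gen 11 (rule 218): 111111111
Gen 12 (rule 158): 111111110
Gen 13 (rule 218): 111111111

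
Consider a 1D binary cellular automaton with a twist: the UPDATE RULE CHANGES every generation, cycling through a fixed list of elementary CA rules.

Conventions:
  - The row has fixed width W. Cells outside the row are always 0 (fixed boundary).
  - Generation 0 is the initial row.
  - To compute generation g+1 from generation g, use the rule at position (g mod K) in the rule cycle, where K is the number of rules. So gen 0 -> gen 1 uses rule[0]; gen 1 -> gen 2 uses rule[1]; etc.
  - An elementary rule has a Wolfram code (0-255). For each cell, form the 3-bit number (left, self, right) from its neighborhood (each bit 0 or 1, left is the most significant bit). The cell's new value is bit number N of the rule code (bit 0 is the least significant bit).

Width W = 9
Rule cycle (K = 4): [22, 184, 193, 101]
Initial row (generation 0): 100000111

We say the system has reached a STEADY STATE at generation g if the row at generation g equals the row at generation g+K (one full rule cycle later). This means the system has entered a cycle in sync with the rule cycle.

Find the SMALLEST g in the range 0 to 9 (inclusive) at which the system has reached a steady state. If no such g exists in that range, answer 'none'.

Gen 0: 100000111
Gen 1 (rule 22): 110001000
Gen 2 (rule 184): 101000100
Gen 3 (rule 193): 000010001
Gen 4 (rule 101): 111010101
Gen 5 (rule 22): 000010101
Gen 6 (rule 184): 000001010
Gen 7 (rule 193): 111100000
Gen 8 (rule 101): 000101111
Gen 9 (rule 22): 001100000
Gen 10 (rule 184): 001010000
Gen 11 (rule 193): 100000111
Gen 12 (rule 101): 101110001
Gen 13 (rule 22): 100001011

Answer: none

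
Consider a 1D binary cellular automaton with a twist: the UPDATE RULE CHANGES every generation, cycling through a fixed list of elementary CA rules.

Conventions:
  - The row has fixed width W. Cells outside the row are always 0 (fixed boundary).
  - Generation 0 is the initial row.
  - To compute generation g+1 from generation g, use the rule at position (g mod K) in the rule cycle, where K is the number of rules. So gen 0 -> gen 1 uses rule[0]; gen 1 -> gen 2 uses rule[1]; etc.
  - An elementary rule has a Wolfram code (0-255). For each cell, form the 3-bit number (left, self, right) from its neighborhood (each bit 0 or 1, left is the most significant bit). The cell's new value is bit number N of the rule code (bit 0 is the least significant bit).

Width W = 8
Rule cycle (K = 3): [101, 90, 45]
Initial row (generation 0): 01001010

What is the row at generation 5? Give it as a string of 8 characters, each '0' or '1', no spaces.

Answer: 01010101

Derivation:
Gen 0: 01001010
Gen 1 (rule 101): 01001110
Gen 2 (rule 90): 10111011
Gen 3 (rule 45): 11100110
Gen 4 (rule 101): 00100010
Gen 5 (rule 90): 01010101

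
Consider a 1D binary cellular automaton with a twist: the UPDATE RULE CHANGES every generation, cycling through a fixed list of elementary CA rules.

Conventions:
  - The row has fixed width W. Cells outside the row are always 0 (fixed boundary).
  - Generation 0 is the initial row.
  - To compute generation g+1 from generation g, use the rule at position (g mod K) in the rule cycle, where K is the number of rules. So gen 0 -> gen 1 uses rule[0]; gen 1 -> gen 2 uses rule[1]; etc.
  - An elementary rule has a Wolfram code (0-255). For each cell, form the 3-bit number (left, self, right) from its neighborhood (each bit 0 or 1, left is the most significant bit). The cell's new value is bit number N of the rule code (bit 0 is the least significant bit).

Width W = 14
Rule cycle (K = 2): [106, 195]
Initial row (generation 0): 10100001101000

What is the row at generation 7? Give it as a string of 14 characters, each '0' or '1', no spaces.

Gen 0: 10100001101000
Gen 1 (rule 106): 01000011110000
Gen 2 (rule 195): 10011101110111
Gen 3 (rule 106): 00110111011101
Gen 4 (rule 195): 11010011001100
Gen 5 (rule 106): 11100111011100
Gen 6 (rule 195): 01101011001101
Gen 7 (rule 106): 11110111011110

Answer: 11110111011110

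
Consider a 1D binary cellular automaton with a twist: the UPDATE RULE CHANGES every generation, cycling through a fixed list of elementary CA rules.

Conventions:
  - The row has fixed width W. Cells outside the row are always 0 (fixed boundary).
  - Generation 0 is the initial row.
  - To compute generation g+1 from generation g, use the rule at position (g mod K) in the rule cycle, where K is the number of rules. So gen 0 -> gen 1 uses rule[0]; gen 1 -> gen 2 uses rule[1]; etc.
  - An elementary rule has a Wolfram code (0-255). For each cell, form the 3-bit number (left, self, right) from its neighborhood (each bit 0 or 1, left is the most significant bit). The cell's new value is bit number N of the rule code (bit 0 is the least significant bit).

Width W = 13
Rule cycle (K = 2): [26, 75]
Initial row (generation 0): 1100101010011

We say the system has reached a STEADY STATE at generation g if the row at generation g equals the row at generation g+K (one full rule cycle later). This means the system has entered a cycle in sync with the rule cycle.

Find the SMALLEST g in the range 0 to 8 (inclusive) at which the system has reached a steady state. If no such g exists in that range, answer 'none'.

Answer: none

Derivation:
Gen 0: 1100101010011
Gen 1 (rule 26): 1011000001110
Gen 2 (rule 75): 0011011111010
Gen 3 (rule 26): 0110010000001
Gen 4 (rule 75): 1110100111110
Gen 5 (rule 26): 1000011100001
Gen 6 (rule 75): 0011110101110
Gen 7 (rule 26): 0110000001001
Gen 8 (rule 75): 1110111110010
Gen 9 (rule 26): 1000100001101
Gen 10 (rule 75): 0011001111100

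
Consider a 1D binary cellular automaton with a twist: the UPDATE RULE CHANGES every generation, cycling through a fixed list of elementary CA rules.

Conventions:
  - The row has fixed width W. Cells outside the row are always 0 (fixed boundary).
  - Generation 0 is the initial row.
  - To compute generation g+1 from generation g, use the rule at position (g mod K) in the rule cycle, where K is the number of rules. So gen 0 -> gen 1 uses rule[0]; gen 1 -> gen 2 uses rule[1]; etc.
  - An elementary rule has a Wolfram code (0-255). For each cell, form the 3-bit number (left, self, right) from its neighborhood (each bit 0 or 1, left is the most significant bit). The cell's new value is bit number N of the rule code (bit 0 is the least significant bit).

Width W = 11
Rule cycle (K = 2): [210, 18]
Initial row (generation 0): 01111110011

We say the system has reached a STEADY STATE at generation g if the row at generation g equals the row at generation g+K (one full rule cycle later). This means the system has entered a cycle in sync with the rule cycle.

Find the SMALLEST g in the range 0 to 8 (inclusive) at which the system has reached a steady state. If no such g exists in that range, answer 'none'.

Answer: 2

Derivation:
Gen 0: 01111110011
Gen 1 (rule 210): 10111111101
Gen 2 (rule 18): 00000000000
Gen 3 (rule 210): 00000000000
Gen 4 (rule 18): 00000000000
Gen 5 (rule 210): 00000000000
Gen 6 (rule 18): 00000000000
Gen 7 (rule 210): 00000000000
Gen 8 (rule 18): 00000000000
Gen 9 (rule 210): 00000000000
Gen 10 (rule 18): 00000000000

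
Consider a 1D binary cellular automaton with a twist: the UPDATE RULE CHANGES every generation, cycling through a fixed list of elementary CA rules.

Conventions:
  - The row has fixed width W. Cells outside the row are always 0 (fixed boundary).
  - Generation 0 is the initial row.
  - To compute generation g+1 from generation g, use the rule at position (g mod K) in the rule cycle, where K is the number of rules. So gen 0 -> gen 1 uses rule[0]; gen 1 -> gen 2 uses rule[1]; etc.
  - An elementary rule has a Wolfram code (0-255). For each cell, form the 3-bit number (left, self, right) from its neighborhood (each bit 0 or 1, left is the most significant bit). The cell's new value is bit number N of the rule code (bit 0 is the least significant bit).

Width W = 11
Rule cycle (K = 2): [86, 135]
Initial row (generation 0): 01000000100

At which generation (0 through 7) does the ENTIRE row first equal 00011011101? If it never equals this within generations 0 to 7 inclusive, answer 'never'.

Answer: never

Derivation:
Gen 0: 01000000100
Gen 1 (rule 86): 11100001110
Gen 2 (rule 135): 01001110100
Gen 3 (rule 86): 11110010110
Gen 4 (rule 135): 01100110000
Gen 5 (rule 86): 10111011000
Gen 6 (rule 135): 10010000011
Gen 7 (rule 86): 11111000101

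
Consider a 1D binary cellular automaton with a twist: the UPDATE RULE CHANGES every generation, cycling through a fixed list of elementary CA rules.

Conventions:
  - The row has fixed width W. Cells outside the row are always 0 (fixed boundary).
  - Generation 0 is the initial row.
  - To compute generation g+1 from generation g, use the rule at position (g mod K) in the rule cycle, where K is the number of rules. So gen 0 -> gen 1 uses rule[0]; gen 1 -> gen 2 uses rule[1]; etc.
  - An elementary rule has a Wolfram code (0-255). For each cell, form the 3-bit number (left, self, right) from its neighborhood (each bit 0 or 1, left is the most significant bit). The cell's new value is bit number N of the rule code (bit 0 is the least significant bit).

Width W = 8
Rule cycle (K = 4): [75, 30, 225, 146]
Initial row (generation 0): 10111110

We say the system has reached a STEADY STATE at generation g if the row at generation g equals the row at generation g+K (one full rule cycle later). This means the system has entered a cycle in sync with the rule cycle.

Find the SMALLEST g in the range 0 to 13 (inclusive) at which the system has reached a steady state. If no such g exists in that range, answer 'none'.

Answer: none

Derivation:
Gen 0: 10111110
Gen 1 (rule 75): 00100010
Gen 2 (rule 30): 01110111
Gen 3 (rule 225): 00111011
Gen 4 (rule 146): 01010000
Gen 5 (rule 75): 10000111
Gen 6 (rule 30): 11001100
Gen 7 (rule 225): 01000101
Gen 8 (rule 146): 10101000
Gen 9 (rule 75): 00000011
Gen 10 (rule 30): 00000110
Gen 11 (rule 225): 11110010
Gen 12 (rule 146): 01101101
Gen 13 (rule 75): 11101100
Gen 14 (rule 30): 10001010
Gen 15 (rule 225): 00100100
Gen 16 (rule 146): 01011010
Gen 17 (rule 75): 10011000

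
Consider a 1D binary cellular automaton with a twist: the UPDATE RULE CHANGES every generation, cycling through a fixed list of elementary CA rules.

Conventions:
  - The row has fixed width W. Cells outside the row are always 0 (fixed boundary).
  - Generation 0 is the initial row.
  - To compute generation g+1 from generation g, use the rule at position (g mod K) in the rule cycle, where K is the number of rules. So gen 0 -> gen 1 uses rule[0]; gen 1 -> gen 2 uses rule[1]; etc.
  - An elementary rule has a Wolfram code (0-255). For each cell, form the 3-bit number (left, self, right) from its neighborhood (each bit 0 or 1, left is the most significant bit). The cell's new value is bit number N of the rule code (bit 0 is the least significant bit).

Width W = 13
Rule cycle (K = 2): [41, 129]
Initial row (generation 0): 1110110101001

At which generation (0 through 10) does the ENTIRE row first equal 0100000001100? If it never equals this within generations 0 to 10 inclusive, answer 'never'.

Gen 0: 1110110101001
Gen 1 (rule 41): 1001101010000
Gen 2 (rule 129): 0000000000111
Gen 3 (rule 41): 1111111110100
Gen 4 (rule 129): 0111111100001
Gen 5 (rule 41): 0100000001100
Gen 6 (rule 129): 0001111100001
Gen 7 (rule 41): 1101000001100
Gen 8 (rule 129): 0000011100001
Gen 9 (rule 41): 1111010001100
Gen 10 (rule 129): 0110000100001

Answer: 5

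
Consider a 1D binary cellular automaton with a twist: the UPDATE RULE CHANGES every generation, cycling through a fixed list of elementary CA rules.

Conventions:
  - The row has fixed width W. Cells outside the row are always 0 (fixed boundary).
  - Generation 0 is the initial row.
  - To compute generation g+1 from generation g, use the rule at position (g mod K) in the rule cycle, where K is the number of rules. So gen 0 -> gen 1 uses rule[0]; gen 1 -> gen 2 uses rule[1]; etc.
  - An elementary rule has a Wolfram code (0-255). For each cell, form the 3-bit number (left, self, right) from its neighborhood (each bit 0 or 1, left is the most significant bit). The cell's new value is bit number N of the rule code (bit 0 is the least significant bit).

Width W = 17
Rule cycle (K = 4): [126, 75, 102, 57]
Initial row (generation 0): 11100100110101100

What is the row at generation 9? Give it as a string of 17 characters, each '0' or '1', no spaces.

Gen 0: 11100100110101100
Gen 1 (rule 126): 10111111111111110
Gen 2 (rule 75): 00100000000000010
Gen 3 (rule 102): 01100000000000110
Gen 4 (rule 57): 01011111111110101
Gen 5 (rule 126): 11110000000011111
Gen 6 (rule 75): 10010111111110001
Gen 7 (rule 102): 10111000000010011
Gen 8 (rule 57): 01100111111001010
Gen 9 (rule 126): 11111100001111111

Answer: 11111100001111111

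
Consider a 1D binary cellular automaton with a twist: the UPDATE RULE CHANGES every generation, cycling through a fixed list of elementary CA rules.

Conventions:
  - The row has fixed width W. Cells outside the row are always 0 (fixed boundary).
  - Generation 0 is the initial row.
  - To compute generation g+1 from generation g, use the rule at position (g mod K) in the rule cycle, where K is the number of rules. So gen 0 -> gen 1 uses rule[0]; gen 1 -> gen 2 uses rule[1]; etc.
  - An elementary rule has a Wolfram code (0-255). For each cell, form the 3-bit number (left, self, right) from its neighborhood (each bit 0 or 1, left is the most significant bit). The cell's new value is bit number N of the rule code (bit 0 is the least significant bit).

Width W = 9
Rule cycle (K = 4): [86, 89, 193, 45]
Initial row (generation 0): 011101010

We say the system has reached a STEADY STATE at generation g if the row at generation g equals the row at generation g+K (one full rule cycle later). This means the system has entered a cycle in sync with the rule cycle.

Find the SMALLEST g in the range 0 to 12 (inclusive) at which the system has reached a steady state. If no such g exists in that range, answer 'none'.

Answer: none

Derivation:
Gen 0: 011101010
Gen 1 (rule 86): 100101011
Gen 2 (rule 89): 010000011
Gen 3 (rule 193): 000111001
Gen 4 (rule 45): 110100001
Gen 5 (rule 86): 010110011
Gen 6 (rule 89): 000111011
Gen 7 (rule 193): 110011001
Gen 8 (rule 45): 100010001
Gen 9 (rule 86): 110111011
Gen 10 (rule 89): 110101011
Gen 11 (rule 193): 010000001
Gen 12 (rule 45): 010111101
Gen 13 (rule 86): 110000101
Gen 14 (rule 89): 111110000
Gen 15 (rule 193): 011110111
Gen 16 (rule 45): 010001100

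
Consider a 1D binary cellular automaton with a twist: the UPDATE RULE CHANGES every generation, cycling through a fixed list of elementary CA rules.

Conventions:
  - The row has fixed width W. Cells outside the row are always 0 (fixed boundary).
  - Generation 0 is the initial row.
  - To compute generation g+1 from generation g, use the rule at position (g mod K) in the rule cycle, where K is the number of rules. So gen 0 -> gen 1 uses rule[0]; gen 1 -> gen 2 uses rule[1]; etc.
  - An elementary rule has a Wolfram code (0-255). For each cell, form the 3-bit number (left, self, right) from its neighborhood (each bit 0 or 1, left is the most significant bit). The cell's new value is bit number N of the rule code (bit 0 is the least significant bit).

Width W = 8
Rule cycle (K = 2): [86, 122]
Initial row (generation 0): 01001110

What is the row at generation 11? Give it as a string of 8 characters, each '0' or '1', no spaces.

Answer: 11100111

Derivation:
Gen 0: 01001110
Gen 1 (rule 86): 11110011
Gen 2 (rule 122): 10011111
Gen 3 (rule 86): 11100001
Gen 4 (rule 122): 10110010
Gen 5 (rule 86): 10011111
Gen 6 (rule 122): 01110001
Gen 7 (rule 86): 10011011
Gen 8 (rule 122): 01111111
Gen 9 (rule 86): 10000001
Gen 10 (rule 122): 01000010
Gen 11 (rule 86): 11100111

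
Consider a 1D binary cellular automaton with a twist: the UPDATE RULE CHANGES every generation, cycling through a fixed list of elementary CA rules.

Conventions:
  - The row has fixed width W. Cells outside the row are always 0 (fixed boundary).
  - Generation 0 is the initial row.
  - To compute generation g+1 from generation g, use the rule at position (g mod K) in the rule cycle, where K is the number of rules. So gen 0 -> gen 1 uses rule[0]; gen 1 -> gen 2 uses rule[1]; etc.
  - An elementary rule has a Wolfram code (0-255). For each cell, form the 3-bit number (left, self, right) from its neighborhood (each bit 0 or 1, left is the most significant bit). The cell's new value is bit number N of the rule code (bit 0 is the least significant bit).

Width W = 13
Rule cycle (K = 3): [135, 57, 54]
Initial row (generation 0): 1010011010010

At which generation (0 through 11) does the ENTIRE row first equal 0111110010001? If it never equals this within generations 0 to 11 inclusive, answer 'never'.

Answer: 7

Derivation:
Gen 0: 1010011010010
Gen 1 (rule 135): 1010100010110
Gen 2 (rule 57): 0101011001101
Gen 3 (rule 54): 1111100110011
Gen 4 (rule 135): 0111001000100
Gen 5 (rule 57): 0100100110011
Gen 6 (rule 54): 1111111001100
Gen 7 (rule 135): 0111110010001
Gen 8 (rule 57): 0100001001100
Gen 9 (rule 54): 1110011110010
Gen 10 (rule 135): 0100101100110
Gen 11 (rule 57): 0010011010101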